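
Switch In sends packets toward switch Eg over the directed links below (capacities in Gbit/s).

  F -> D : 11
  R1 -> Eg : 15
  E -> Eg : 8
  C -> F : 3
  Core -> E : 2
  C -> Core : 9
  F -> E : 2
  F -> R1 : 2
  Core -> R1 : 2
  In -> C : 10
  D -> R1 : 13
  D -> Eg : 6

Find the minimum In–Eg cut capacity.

7

Augment In→C→Core→E→Eg: bottleneck 2, flow now 2.
Augment In→C→Core→R1→Eg: bottleneck 2, flow now 4.
Augment In→C→F→E→Eg: bottleneck 2, flow now 6.
Augment In→C→F→D→Eg: bottleneck 1, flow now 7.
No augmenting path remains; maximum flow = 7.
By max-flow min-cut, the minimum cut capacity equals the max flow.
In the residual graph, reachable from In: {In, C, Core}.
Min-cut edges: C→F (3), Core→E (2), Core→R1 (2); capacity 3 + 2 + 2 = 7.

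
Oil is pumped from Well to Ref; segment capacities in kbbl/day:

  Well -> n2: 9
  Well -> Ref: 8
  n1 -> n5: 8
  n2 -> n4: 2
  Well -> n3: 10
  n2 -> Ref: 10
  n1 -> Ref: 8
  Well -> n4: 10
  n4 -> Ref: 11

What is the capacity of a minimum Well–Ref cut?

Augment Well→Ref: bottleneck 8, flow now 8.
Augment Well→n2→Ref: bottleneck 9, flow now 17.
Augment Well→n4→Ref: bottleneck 10, flow now 27.
No augmenting path remains; maximum flow = 27.
By max-flow min-cut, the minimum cut capacity equals the max flow.
In the residual graph, reachable from Well: {Well, n3}.
Min-cut edges: Well→n2 (9), Well→n4 (10), Well→Ref (8); capacity 9 + 10 + 8 = 27.

27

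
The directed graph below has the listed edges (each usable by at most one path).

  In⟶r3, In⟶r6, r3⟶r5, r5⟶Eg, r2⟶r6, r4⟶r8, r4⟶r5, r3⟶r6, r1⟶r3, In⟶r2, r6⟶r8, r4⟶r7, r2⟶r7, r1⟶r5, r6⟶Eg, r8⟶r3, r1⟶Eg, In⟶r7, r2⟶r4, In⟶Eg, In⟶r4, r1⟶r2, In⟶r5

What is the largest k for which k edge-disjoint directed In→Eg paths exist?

Assign every edge capacity 1; by Menger, the answer equals the max flow.
Path In→Eg (+1); total 1.
Path In→r5→Eg (+1); total 2.
Path In→r6→Eg (+1); total 3.
No residual In→Eg path; max flow = 3.
Certifying cut of size 3: {In→Eg, r5→Eg, r6→Eg}.

3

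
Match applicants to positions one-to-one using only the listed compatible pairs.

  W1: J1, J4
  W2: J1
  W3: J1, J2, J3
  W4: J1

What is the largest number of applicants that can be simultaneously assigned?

Unit-capacity flow: source→left, listed edges, right→sink; max matching = max flow.
Augmenting path W1→J1 (+1); matched 1.
Augmenting path W3→J2 (+1); matched 2.
Augmenting path W2→J1→W1→J4 (+1); matched 3.
No augmenting path remains; maximum matching = 3.
König certificate: {W1, W3, J1} is a vertex cover of size 3 (every listed pair touches it), so no matching can be larger.

3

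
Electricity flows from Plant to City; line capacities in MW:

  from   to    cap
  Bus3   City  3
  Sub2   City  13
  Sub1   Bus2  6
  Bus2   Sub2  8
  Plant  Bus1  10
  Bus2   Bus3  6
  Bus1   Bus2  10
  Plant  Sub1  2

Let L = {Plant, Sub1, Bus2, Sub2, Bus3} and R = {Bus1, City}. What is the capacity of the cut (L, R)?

26

Edges leaving {Plant, Sub1, Bus2, Sub2, Bus3}: Plant→Bus1 (10), Sub2→City (13), Bus3→City (3).
Cut capacity = 10 + 13 + 3 = 26.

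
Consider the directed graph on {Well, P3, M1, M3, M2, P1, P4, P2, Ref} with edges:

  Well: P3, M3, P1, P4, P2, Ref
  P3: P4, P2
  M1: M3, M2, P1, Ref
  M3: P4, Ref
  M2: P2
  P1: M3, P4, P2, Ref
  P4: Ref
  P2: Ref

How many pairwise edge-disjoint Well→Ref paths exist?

5

Assign every edge capacity 1; by Menger, the answer equals the max flow.
Path Well→Ref (+1); total 1.
Path Well→M3→Ref (+1); total 2.
Path Well→P1→Ref (+1); total 3.
Path Well→P4→Ref (+1); total 4.
Path Well→P2→Ref (+1); total 5.
No residual Well→Ref path; max flow = 5.
Certifying cut of size 5: {P2→Ref, P4→Ref, Well→M3, Well→P1, Well→Ref}.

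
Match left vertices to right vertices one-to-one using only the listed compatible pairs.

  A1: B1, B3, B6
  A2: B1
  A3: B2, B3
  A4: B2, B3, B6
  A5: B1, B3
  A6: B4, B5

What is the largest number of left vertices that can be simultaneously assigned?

Unit-capacity flow: source→left, listed edges, right→sink; max matching = max flow.
Augmenting path A1→B1 (+1); matched 1.
Augmenting path A3→B2 (+1); matched 2.
Augmenting path A4→B3 (+1); matched 3.
Augmenting path A6→B4 (+1); matched 4.
Augmenting path A2→B1→A1→B6 (+1); matched 5.
No augmenting path remains; maximum matching = 5.
König certificate: {A6, B1, B2, B3, B6} is a vertex cover of size 5 (every listed pair touches it), so no matching can be larger.

5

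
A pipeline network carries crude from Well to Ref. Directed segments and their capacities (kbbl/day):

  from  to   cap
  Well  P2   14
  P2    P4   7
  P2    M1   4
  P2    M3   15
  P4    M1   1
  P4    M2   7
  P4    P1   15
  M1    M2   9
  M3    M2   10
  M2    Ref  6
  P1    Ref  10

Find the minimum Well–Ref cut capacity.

Augment Well→P2→P4→M2→Ref: bottleneck 6, flow now 6.
Augment Well→P2→P4→P1→Ref: bottleneck 1, flow now 7.
Augment Well→P2→M1→M2→P4→P1→Ref: bottleneck 4, flow now 11. (uses reverse residual edge)
Augment Well→P2→M3→M2→P4→P1→Ref: bottleneck 2, flow now 13. (uses reverse residual edge)
No augmenting path remains; maximum flow = 13.
By max-flow min-cut, the minimum cut capacity equals the max flow.
In the residual graph, reachable from Well: {Well, P2, M1, M3, M2}.
Min-cut edges: P2→P4 (7), M2→Ref (6); capacity 7 + 6 = 13.

13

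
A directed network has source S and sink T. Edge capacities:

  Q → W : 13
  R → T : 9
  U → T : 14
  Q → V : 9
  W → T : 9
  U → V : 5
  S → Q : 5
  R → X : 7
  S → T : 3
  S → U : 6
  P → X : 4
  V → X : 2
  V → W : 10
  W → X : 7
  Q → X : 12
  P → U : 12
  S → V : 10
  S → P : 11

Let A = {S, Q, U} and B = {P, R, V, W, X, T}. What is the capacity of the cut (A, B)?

Edges leaving {S, Q, U}: S→P (11), S→V (10), S→T (3), Q→V (9), Q→W (13), Q→X (12), U→V (5), U→T (14).
Cut capacity = 11 + 10 + 3 + 9 + 13 + 12 + 5 + 14 = 77.

77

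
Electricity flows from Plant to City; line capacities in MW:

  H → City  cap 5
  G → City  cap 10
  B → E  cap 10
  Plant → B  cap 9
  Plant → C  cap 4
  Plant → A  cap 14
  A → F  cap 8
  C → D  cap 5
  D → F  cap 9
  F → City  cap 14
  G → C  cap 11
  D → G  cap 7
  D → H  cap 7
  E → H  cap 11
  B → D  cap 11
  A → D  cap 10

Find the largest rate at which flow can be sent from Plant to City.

26

Augment Plant→A→F→City: bottleneck 8, flow now 8.
Augment Plant→A→D→F→City: bottleneck 6, flow now 14.
Augment Plant→B→D→G→City: bottleneck 7, flow now 21.
Augment Plant→B→D→H→City: bottleneck 2, flow now 23.
Augment Plant→C→D→H→City: bottleneck 3, flow now 26.
No augmenting path remains; maximum flow = 26.
In the residual graph, reachable from Plant: {Plant, A, B, C, D, E, F, H}.
Min-cut edges: D→G (7), F→City (14), H→City (5); capacity 7 + 14 + 5 = 26.
This cut is saturated, so no flow can exceed 26.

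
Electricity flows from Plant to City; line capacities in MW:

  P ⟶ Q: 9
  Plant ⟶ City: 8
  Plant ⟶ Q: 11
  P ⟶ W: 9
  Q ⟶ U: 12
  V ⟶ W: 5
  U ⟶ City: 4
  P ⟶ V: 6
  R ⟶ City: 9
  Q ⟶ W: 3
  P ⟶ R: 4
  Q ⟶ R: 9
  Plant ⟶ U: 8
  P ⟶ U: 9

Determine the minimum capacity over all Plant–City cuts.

Augment Plant→City: bottleneck 8, flow now 8.
Augment Plant→U→City: bottleneck 4, flow now 12.
Augment Plant→Q→R→City: bottleneck 9, flow now 21.
No augmenting path remains; maximum flow = 21.
By max-flow min-cut, the minimum cut capacity equals the max flow.
In the residual graph, reachable from Plant: {Plant, Q, U, W}.
Min-cut edges: Plant→City (8), Q→R (9), U→City (4); capacity 8 + 9 + 4 = 21.

21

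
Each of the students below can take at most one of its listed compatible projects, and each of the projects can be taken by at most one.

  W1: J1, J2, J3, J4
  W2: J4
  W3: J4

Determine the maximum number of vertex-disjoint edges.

2

Unit-capacity flow: source→left, listed edges, right→sink; max matching = max flow.
Augmenting path W1→J1 (+1); matched 1.
Augmenting path W2→J4 (+1); matched 2.
No augmenting path remains; maximum matching = 2.
König certificate: {W1, J4} is a vertex cover of size 2 (every listed pair touches it), so no matching can be larger.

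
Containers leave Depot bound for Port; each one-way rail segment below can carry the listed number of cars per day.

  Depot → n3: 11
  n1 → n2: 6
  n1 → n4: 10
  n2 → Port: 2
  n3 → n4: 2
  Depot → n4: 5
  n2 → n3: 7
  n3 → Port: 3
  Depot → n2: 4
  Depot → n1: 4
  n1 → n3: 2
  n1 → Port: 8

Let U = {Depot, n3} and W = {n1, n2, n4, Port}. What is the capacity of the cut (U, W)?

18

Edges leaving {Depot, n3}: Depot→n1 (4), Depot→n2 (4), Depot→n4 (5), n3→n4 (2), n3→Port (3).
Cut capacity = 4 + 4 + 5 + 2 + 3 = 18.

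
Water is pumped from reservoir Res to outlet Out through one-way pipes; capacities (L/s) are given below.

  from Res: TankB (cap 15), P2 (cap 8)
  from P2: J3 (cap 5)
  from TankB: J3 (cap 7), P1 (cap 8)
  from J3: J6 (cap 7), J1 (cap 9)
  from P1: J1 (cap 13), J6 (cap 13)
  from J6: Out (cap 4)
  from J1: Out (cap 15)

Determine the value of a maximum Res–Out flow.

19

Augment Res→P2→J3→J6→Out: bottleneck 4, flow now 4.
Augment Res→P2→J3→J1→Out: bottleneck 1, flow now 5.
Augment Res→TankB→J3→J1→Out: bottleneck 7, flow now 12.
Augment Res→TankB→P1→J1→Out: bottleneck 7, flow now 19.
No augmenting path remains; maximum flow = 19.
In the residual graph, reachable from Res: {Res, P2, TankB, J3, P1, J6, J1}.
Min-cut edges: J6→Out (4), J1→Out (15); capacity 4 + 15 = 19.
This cut is saturated, so no flow can exceed 19.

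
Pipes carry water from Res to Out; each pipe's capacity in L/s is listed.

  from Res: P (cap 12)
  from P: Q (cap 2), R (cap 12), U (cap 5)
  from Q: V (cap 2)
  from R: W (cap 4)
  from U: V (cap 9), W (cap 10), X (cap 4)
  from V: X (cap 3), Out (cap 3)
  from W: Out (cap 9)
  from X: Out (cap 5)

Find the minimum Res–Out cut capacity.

11

Augment Res→P→Q→V→Out: bottleneck 2, flow now 2.
Augment Res→P→R→W→Out: bottleneck 4, flow now 6.
Augment Res→P→U→V→Out: bottleneck 1, flow now 7.
Augment Res→P→U→W→Out: bottleneck 4, flow now 11.
No augmenting path remains; maximum flow = 11.
By max-flow min-cut, the minimum cut capacity equals the max flow.
In the residual graph, reachable from Res: {Res, P, R}.
Min-cut edges: P→Q (2), P→U (5), R→W (4); capacity 2 + 5 + 4 = 11.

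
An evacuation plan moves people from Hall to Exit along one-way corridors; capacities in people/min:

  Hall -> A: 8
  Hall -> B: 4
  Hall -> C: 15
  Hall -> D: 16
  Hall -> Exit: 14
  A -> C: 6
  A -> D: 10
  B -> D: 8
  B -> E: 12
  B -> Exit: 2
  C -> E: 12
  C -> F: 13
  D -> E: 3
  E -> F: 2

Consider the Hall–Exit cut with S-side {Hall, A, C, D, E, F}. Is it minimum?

Given cut capacity: 4 + 14 = 18.
Augment Hall→Exit: bottleneck 14, flow now 14.
Augment Hall→B→Exit: bottleneck 2, flow now 16.
No augmenting path remains; maximum flow = 16.
In the residual graph, reachable from Hall: {Hall, A, B, C, D, E, F}.
Min-cut edges: Hall→Exit (14), B→Exit (2); capacity 14 + 2 = 16.
Cut capacity 18 exceeds the max flow 16, so it is not minimum.

No — its capacity is 18, but the minimum cut has capacity 16.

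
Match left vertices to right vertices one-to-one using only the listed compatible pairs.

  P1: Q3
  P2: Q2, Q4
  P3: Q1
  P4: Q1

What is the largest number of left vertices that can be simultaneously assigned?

3

Unit-capacity flow: source→left, listed edges, right→sink; max matching = max flow.
Augmenting path P1→Q3 (+1); matched 1.
Augmenting path P2→Q2 (+1); matched 2.
Augmenting path P3→Q1 (+1); matched 3.
No augmenting path remains; maximum matching = 3.
König certificate: {P1, P2, Q1} is a vertex cover of size 3 (every listed pair touches it), so no matching can be larger.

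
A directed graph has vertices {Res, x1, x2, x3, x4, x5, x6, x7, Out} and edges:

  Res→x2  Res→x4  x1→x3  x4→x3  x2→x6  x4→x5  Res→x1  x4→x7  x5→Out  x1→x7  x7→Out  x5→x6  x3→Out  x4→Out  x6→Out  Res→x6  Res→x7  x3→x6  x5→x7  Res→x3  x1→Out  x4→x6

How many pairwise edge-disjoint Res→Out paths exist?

Assign every edge capacity 1; by Menger, the answer equals the max flow.
Path Res→x1→Out (+1); total 1.
Path Res→x3→Out (+1); total 2.
Path Res→x4→Out (+1); total 3.
Path Res→x6→Out (+1); total 4.
Path Res→x7→Out (+1); total 5.
No residual Res→Out path; max flow = 5.
Certifying cut of size 5: {Res→x1, Res→x3, Res→x4, Res→x7, x6→Out}.

5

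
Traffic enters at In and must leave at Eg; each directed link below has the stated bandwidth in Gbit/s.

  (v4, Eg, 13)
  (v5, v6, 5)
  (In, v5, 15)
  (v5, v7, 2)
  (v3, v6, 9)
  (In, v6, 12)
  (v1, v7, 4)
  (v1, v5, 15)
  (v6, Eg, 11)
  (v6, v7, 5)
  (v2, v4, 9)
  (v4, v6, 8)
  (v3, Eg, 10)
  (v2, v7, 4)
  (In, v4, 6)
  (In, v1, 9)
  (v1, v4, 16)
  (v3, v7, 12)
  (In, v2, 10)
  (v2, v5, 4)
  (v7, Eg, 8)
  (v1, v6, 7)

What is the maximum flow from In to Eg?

Augment In→v4→Eg: bottleneck 6, flow now 6.
Augment In→v6→Eg: bottleneck 11, flow now 17.
Augment In→v1→v4→Eg: bottleneck 7, flow now 24.
Augment In→v1→v7→Eg: bottleneck 2, flow now 26.
Augment In→v2→v7→Eg: bottleneck 4, flow now 30.
Augment In→v5→v7→Eg: bottleneck 2, flow now 32.
No augmenting path remains; maximum flow = 32.
In the residual graph, reachable from In: {In, v1, v2, v4, v5, v6, v7}.
Min-cut edges: v4→Eg (13), v6→Eg (11), v7→Eg (8); capacity 13 + 11 + 8 = 32.
This cut is saturated, so no flow can exceed 32.

32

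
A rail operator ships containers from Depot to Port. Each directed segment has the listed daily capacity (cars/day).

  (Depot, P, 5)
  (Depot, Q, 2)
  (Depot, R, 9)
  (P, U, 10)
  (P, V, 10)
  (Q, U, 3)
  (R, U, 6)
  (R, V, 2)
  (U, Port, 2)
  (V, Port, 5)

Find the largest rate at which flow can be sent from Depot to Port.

Augment Depot→P→U→Port: bottleneck 2, flow now 2.
Augment Depot→P→V→Port: bottleneck 3, flow now 5.
Augment Depot→R→V→Port: bottleneck 2, flow now 7.
No augmenting path remains; maximum flow = 7.
In the residual graph, reachable from Depot: {Depot, P, Q, R, U, V}.
Min-cut edges: U→Port (2), V→Port (5); capacity 2 + 5 = 7.
This cut is saturated, so no flow can exceed 7.

7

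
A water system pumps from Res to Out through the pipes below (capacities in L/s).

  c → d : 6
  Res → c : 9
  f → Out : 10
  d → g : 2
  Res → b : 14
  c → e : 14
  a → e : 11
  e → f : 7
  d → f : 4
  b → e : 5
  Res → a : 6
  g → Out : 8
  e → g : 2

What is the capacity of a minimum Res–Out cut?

14

Augment Res→a→e→f→Out: bottleneck 6, flow now 6.
Augment Res→b→e→f→Out: bottleneck 1, flow now 7.
Augment Res→b→e→g→Out: bottleneck 2, flow now 9.
Augment Res→c→d→f→Out: bottleneck 3, flow now 12.
Augment Res→c→d→g→Out: bottleneck 2, flow now 14.
No augmenting path remains; maximum flow = 14.
By max-flow min-cut, the minimum cut capacity equals the max flow.
In the residual graph, reachable from Res: {Res, a, b, c, d, e, f}.
Min-cut edges: d→g (2), e→g (2), f→Out (10); capacity 2 + 2 + 10 = 14.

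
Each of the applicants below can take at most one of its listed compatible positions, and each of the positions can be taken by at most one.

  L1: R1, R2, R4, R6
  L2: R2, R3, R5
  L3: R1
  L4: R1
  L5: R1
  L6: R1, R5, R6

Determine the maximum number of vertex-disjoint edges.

Unit-capacity flow: source→left, listed edges, right→sink; max matching = max flow.
Augmenting path L1→R1 (+1); matched 1.
Augmenting path L2→R2 (+1); matched 2.
Augmenting path L6→R5 (+1); matched 3.
Augmenting path L3→R1→L1→R4 (+1); matched 4.
No augmenting path remains; maximum matching = 4.
König certificate: {L1, L2, L6, R1} is a vertex cover of size 4 (every listed pair touches it), so no matching can be larger.

4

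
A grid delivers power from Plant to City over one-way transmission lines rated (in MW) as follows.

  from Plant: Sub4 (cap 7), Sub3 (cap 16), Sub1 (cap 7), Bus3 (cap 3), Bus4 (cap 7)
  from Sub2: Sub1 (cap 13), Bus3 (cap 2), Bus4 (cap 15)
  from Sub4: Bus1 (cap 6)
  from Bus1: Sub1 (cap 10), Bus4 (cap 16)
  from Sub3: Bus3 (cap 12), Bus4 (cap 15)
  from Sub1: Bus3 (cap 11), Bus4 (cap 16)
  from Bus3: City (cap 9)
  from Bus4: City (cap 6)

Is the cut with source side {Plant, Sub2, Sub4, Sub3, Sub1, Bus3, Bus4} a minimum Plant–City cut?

Given cut capacity: 6 + 9 + 6 = 21.
Augment Plant→Bus3→City: bottleneck 3, flow now 3.
Augment Plant→Bus4→City: bottleneck 6, flow now 9.
Augment Plant→Sub3→Bus3→City: bottleneck 6, flow now 15.
No augmenting path remains; maximum flow = 15.
In the residual graph, reachable from Plant: {Plant, Sub4, Bus1, Sub3, Sub1, Bus3, Bus4}.
Min-cut edges: Bus3→City (9), Bus4→City (6); capacity 9 + 6 = 15.
Cut capacity 21 exceeds the max flow 15, so it is not minimum.

No — its capacity is 21, but the minimum cut has capacity 15.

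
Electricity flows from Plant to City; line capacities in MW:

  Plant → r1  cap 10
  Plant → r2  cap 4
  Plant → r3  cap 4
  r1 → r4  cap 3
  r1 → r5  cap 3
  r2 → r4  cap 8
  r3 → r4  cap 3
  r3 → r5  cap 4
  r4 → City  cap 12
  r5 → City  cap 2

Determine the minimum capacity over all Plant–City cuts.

12

Augment Plant→r1→r4→City: bottleneck 3, flow now 3.
Augment Plant→r1→r5→City: bottleneck 2, flow now 5.
Augment Plant→r2→r4→City: bottleneck 4, flow now 9.
Augment Plant→r3→r4→City: bottleneck 3, flow now 12.
No augmenting path remains; maximum flow = 12.
By max-flow min-cut, the minimum cut capacity equals the max flow.
In the residual graph, reachable from Plant: {Plant, r1, r3, r5}.
Min-cut edges: Plant→r2 (4), r1→r4 (3), r3→r4 (3), r5→City (2); capacity 4 + 3 + 3 + 2 = 12.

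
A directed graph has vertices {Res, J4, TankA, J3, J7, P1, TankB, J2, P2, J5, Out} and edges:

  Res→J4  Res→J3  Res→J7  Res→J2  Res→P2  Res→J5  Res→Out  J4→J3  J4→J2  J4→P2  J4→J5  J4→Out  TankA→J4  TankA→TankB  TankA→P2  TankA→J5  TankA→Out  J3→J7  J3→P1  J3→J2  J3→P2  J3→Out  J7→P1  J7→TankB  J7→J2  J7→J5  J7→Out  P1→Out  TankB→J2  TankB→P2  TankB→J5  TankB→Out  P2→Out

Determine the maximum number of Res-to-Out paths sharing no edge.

5

Assign every edge capacity 1; by Menger, the answer equals the max flow.
Path Res→Out (+1); total 1.
Path Res→J4→Out (+1); total 2.
Path Res→J3→Out (+1); total 3.
Path Res→J7→Out (+1); total 4.
Path Res→P2→Out (+1); total 5.
No residual Res→Out path; max flow = 5.
Certifying cut of size 5: {Res→J3, Res→J4, Res→J7, Res→Out, Res→P2}.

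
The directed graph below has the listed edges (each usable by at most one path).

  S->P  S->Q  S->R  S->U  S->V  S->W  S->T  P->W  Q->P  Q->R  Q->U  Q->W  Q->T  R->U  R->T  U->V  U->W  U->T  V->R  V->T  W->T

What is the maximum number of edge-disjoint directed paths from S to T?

6

Assign every edge capacity 1; by Menger, the answer equals the max flow.
Path S→T (+1); total 1.
Path S→Q→T (+1); total 2.
Path S→R→T (+1); total 3.
Path S→U→T (+1); total 4.
Path S→V→T (+1); total 5.
Path S→W→T (+1); total 6.
No residual S→T path; max flow = 6.
Certifying cut of size 6: {S→Q, S→R, S→T, S→U, S→V, W→T}.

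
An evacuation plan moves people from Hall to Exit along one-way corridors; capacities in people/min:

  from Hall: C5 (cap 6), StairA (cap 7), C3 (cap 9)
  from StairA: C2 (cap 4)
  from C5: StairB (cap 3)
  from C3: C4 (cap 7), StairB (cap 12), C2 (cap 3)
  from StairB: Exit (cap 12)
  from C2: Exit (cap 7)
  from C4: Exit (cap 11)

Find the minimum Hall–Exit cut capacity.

Augment Hall→StairA→C2→Exit: bottleneck 4, flow now 4.
Augment Hall→C5→StairB→Exit: bottleneck 3, flow now 7.
Augment Hall→C3→StairB→Exit: bottleneck 9, flow now 16.
No augmenting path remains; maximum flow = 16.
By max-flow min-cut, the minimum cut capacity equals the max flow.
In the residual graph, reachable from Hall: {Hall, StairA, C5}.
Min-cut edges: Hall→C3 (9), StairA→C2 (4), C5→StairB (3); capacity 9 + 4 + 3 = 16.

16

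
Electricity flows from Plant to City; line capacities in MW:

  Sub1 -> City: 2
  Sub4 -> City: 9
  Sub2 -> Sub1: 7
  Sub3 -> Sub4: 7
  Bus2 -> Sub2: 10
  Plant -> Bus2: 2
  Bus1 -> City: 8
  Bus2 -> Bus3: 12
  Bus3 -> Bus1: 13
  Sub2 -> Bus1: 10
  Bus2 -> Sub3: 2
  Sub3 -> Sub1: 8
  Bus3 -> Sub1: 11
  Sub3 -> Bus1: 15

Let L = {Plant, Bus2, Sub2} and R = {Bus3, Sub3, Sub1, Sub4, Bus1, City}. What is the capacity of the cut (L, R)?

31

Edges leaving {Plant, Bus2, Sub2}: Bus2→Bus3 (12), Bus2→Sub3 (2), Sub2→Sub1 (7), Sub2→Bus1 (10).
Cut capacity = 12 + 2 + 7 + 10 = 31.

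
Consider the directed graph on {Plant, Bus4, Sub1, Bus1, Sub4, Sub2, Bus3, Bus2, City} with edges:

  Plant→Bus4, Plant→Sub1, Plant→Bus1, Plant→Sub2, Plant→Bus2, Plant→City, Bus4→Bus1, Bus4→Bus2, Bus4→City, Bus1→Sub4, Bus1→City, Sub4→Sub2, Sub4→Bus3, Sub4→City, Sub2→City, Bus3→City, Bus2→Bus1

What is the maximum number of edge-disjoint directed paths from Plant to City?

Assign every edge capacity 1; by Menger, the answer equals the max flow.
Path Plant→City (+1); total 1.
Path Plant→Bus4→City (+1); total 2.
Path Plant→Bus1→City (+1); total 3.
Path Plant→Sub2→City (+1); total 4.
Path Plant→Bus2→Bus1→Sub4→City (+1); total 5.
No residual Plant→City path; max flow = 5.
Certifying cut of size 5: {Plant→Bus1, Plant→Bus2, Plant→Bus4, Plant→City, Plant→Sub2}.

5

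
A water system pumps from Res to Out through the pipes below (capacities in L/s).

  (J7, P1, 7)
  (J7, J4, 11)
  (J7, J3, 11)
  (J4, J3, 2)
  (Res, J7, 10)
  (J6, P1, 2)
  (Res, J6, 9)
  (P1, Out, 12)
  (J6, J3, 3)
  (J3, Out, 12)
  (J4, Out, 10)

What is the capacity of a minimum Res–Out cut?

Augment Res→J7→P1→Out: bottleneck 7, flow now 7.
Augment Res→J7→J4→Out: bottleneck 3, flow now 10.
Augment Res→J6→P1→Out: bottleneck 2, flow now 12.
Augment Res→J6→J3→Out: bottleneck 3, flow now 15.
No augmenting path remains; maximum flow = 15.
By max-flow min-cut, the minimum cut capacity equals the max flow.
In the residual graph, reachable from Res: {Res, J6}.
Min-cut edges: Res→J7 (10), J6→P1 (2), J6→J3 (3); capacity 10 + 2 + 3 = 15.

15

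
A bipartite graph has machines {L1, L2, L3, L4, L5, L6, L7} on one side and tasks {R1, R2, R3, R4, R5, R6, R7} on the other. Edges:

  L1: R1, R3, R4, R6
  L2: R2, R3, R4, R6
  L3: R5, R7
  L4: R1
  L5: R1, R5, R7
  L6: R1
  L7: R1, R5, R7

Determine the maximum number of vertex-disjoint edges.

Unit-capacity flow: source→left, listed edges, right→sink; max matching = max flow.
Augmenting path L1→R1 (+1); matched 1.
Augmenting path L2→R2 (+1); matched 2.
Augmenting path L3→R5 (+1); matched 3.
Augmenting path L5→R7 (+1); matched 4.
Augmenting path L4→R1→L1→R3 (+1); matched 5.
No augmenting path remains; maximum matching = 5.
König certificate: {L1, L2, R1, R5, R7} is a vertex cover of size 5 (every listed pair touches it), so no matching can be larger.

5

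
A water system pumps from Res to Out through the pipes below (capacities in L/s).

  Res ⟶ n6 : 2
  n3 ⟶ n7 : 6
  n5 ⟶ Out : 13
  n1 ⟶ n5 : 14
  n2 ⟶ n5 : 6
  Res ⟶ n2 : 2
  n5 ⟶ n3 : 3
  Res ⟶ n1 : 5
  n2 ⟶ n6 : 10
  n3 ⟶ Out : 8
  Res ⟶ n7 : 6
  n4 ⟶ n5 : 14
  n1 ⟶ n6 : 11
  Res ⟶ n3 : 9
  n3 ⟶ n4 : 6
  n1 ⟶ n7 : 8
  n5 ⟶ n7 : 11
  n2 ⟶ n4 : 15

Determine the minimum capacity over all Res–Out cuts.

16

Augment Res→n3→Out: bottleneck 8, flow now 8.
Augment Res→n1→n5→Out: bottleneck 5, flow now 13.
Augment Res→n2→n5→Out: bottleneck 2, flow now 15.
Augment Res→n3→n4→n5→Out: bottleneck 1, flow now 16.
No augmenting path remains; maximum flow = 16.
By max-flow min-cut, the minimum cut capacity equals the max flow.
In the residual graph, reachable from Res: {Res, n6, n7}.
Min-cut edges: Res→n1 (5), Res→n2 (2), Res→n3 (9); capacity 5 + 2 + 9 = 16.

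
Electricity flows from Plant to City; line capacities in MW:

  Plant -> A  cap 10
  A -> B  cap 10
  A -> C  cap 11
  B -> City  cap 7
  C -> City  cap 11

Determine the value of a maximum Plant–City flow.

10

Augment Plant→A→B→City: bottleneck 7, flow now 7.
Augment Plant→A→C→City: bottleneck 3, flow now 10.
No augmenting path remains; maximum flow = 10.
In the residual graph, reachable from Plant: {Plant}.
Min-cut edges: Plant→A (10); capacity 10 = 10.
This cut is saturated, so no flow can exceed 10.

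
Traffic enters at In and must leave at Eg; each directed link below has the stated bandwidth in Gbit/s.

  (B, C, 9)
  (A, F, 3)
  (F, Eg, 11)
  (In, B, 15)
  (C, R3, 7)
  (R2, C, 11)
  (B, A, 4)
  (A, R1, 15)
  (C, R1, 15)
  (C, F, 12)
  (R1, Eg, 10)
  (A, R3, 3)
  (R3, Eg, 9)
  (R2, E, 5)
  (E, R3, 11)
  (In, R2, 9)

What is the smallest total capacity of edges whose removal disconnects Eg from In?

Augment In→R2→C→F→Eg: bottleneck 9, flow now 9.
Augment In→B→C→F→Eg: bottleneck 2, flow now 11.
Augment In→B→C→R1→Eg: bottleneck 7, flow now 18.
Augment In→B→A→R1→Eg: bottleneck 3, flow now 21.
Augment In→B→A→R3→Eg: bottleneck 1, flow now 22.
No augmenting path remains; maximum flow = 22.
By max-flow min-cut, the minimum cut capacity equals the max flow.
In the residual graph, reachable from In: {In, B}.
Min-cut edges: In→R2 (9), B→C (9), B→A (4); capacity 9 + 9 + 4 = 22.

22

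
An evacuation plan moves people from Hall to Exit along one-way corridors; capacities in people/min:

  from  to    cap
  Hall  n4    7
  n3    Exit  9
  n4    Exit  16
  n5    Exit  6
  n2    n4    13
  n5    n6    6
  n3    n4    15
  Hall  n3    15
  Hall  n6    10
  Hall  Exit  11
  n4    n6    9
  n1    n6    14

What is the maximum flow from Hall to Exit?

33

Augment Hall→Exit: bottleneck 11, flow now 11.
Augment Hall→n3→Exit: bottleneck 9, flow now 20.
Augment Hall→n4→Exit: bottleneck 7, flow now 27.
Augment Hall→n3→n4→Exit: bottleneck 6, flow now 33.
No augmenting path remains; maximum flow = 33.
In the residual graph, reachable from Hall: {Hall, n6}.
Min-cut edges: Hall→n3 (15), Hall→n4 (7), Hall→Exit (11); capacity 15 + 7 + 11 = 33.
This cut is saturated, so no flow can exceed 33.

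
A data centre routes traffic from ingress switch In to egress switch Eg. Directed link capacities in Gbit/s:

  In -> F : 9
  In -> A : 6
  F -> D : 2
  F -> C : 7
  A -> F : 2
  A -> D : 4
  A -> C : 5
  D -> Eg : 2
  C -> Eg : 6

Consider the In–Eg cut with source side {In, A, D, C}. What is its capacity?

Edges leaving {In, A, D, C}: In→F (9), A→F (2), D→Eg (2), C→Eg (6).
Cut capacity = 9 + 2 + 2 + 6 = 19.

19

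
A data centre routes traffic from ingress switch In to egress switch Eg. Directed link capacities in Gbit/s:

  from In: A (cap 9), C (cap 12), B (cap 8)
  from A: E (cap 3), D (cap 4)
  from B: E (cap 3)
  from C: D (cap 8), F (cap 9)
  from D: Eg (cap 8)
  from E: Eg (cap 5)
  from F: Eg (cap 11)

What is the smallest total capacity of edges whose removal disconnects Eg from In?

21

Augment In→A→D→Eg: bottleneck 4, flow now 4.
Augment In→A→E→Eg: bottleneck 3, flow now 7.
Augment In→B→E→Eg: bottleneck 2, flow now 9.
Augment In→C→D→Eg: bottleneck 4, flow now 13.
Augment In→C→F→Eg: bottleneck 8, flow now 21.
No augmenting path remains; maximum flow = 21.
By max-flow min-cut, the minimum cut capacity equals the max flow.
In the residual graph, reachable from In: {In, A, B, E}.
Min-cut edges: In→C (12), A→D (4), E→Eg (5); capacity 12 + 4 + 5 = 21.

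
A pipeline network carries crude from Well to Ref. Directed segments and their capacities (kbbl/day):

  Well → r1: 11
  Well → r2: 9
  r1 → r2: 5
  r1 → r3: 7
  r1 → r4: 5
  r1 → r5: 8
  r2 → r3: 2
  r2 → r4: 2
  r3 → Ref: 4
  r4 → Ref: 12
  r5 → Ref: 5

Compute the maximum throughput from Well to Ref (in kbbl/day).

15

Augment Well→r1→r3→Ref: bottleneck 4, flow now 4.
Augment Well→r1→r4→Ref: bottleneck 5, flow now 9.
Augment Well→r1→r5→Ref: bottleneck 2, flow now 11.
Augment Well→r2→r4→Ref: bottleneck 2, flow now 13.
Augment Well→r2→r3→r1→r5→Ref: bottleneck 2, flow now 15. (uses reverse residual edge)
No augmenting path remains; maximum flow = 15.
In the residual graph, reachable from Well: {Well, r2}.
Min-cut edges: Well→r1 (11), r2→r3 (2), r2→r4 (2); capacity 11 + 2 + 2 = 15.
This cut is saturated, so no flow can exceed 15.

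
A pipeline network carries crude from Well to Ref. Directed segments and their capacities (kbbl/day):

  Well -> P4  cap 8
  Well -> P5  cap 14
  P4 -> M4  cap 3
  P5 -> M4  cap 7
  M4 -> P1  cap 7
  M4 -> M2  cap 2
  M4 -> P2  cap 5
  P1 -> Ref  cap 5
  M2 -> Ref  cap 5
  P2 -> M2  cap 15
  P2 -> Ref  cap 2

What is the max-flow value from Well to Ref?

Augment Well→P4→M4→P1→Ref: bottleneck 3, flow now 3.
Augment Well→P5→M4→P1→Ref: bottleneck 2, flow now 5.
Augment Well→P5→M4→M2→Ref: bottleneck 2, flow now 7.
Augment Well→P5→M4→P2→Ref: bottleneck 2, flow now 9.
Augment Well→P5→M4→P2→M2→Ref: bottleneck 1, flow now 10.
No augmenting path remains; maximum flow = 10.
In the residual graph, reachable from Well: {Well, P4, P5}.
Min-cut edges: P4→M4 (3), P5→M4 (7); capacity 3 + 7 = 10.
This cut is saturated, so no flow can exceed 10.

10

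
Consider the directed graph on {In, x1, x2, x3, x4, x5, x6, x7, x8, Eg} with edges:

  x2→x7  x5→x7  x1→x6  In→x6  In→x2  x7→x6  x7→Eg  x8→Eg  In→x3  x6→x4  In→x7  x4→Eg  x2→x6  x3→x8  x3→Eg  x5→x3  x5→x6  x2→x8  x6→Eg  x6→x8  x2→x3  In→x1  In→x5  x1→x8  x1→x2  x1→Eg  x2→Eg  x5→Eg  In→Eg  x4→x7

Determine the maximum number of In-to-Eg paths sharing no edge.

Assign every edge capacity 1; by Menger, the answer equals the max flow.
Path In→Eg (+1); total 1.
Path In→x1→Eg (+1); total 2.
Path In→x2→Eg (+1); total 3.
Path In→x3→Eg (+1); total 4.
Path In→x5→Eg (+1); total 5.
Path In→x6→Eg (+1); total 6.
Path In→x7→Eg (+1); total 7.
No residual In→Eg path; max flow = 7.
Certifying cut of size 7: {In→Eg, In→x1, In→x2, In→x3, In→x5, In→x6, In→x7}.

7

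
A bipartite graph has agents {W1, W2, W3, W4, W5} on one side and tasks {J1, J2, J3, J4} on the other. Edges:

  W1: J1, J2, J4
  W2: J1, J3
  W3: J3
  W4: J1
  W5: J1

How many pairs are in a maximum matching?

Unit-capacity flow: source→left, listed edges, right→sink; max matching = max flow.
Augmenting path W1→J1 (+1); matched 1.
Augmenting path W2→J3 (+1); matched 2.
Augmenting path W4→J1→W1→J2 (+1); matched 3.
No augmenting path remains; maximum matching = 3.
König certificate: {W1, J1, J3} is a vertex cover of size 3 (every listed pair touches it), so no matching can be larger.

3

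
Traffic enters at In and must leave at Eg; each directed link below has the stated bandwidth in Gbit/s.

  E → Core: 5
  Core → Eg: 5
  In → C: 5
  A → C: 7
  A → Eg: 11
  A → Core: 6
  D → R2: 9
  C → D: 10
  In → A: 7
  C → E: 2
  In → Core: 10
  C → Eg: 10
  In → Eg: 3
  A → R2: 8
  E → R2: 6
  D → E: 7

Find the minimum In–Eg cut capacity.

20

Augment In→Eg: bottleneck 3, flow now 3.
Augment In→A→Eg: bottleneck 7, flow now 10.
Augment In→C→Eg: bottleneck 5, flow now 15.
Augment In→Core→Eg: bottleneck 5, flow now 20.
No augmenting path remains; maximum flow = 20.
By max-flow min-cut, the minimum cut capacity equals the max flow.
In the residual graph, reachable from In: {In, Core}.
Min-cut edges: In→A (7), In→C (5), In→Eg (3), Core→Eg (5); capacity 7 + 5 + 3 + 5 = 20.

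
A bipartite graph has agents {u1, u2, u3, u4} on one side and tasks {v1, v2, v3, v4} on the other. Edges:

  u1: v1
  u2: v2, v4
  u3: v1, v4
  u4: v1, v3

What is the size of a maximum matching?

Unit-capacity flow: source→left, listed edges, right→sink; max matching = max flow.
Augmenting path u1→v1 (+1); matched 1.
Augmenting path u2→v2 (+1); matched 2.
Augmenting path u3→v4 (+1); matched 3.
Augmenting path u4→v3 (+1); matched 4.
No augmenting path remains; maximum matching = 4.
König certificate: {u1, u2, u3, u4} is a vertex cover of size 4 (every listed pair touches it), so no matching can be larger.

4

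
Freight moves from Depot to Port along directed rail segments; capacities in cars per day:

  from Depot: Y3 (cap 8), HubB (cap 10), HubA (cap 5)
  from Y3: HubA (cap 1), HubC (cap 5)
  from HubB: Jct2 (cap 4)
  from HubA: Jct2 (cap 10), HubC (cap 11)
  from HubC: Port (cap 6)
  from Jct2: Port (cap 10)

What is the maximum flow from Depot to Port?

Augment Depot→Y3→HubC→Port: bottleneck 5, flow now 5.
Augment Depot→HubB→Jct2→Port: bottleneck 4, flow now 9.
Augment Depot→HubA→HubC→Port: bottleneck 1, flow now 10.
Augment Depot→HubA→Jct2→Port: bottleneck 4, flow now 14.
Augment Depot→Y3→HubA→Jct2→Port: bottleneck 1, flow now 15.
No augmenting path remains; maximum flow = 15.
In the residual graph, reachable from Depot: {Depot, Y3, HubB}.
Min-cut edges: Depot→HubA (5), Y3→HubA (1), Y3→HubC (5), HubB→Jct2 (4); capacity 5 + 1 + 5 + 4 = 15.
This cut is saturated, so no flow can exceed 15.

15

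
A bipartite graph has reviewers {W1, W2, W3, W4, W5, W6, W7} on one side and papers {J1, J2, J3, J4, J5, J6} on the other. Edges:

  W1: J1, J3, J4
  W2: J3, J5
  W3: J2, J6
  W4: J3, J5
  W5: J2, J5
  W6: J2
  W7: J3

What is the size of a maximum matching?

5

Unit-capacity flow: source→left, listed edges, right→sink; max matching = max flow.
Augmenting path W1→J1 (+1); matched 1.
Augmenting path W2→J3 (+1); matched 2.
Augmenting path W3→J2 (+1); matched 3.
Augmenting path W4→J5 (+1); matched 4.
Augmenting path W5→J2→W3→J6 (+1); matched 5.
No augmenting path remains; maximum matching = 5.
König certificate: {W1, W3, J2, J3, J5} is a vertex cover of size 5 (every listed pair touches it), so no matching can be larger.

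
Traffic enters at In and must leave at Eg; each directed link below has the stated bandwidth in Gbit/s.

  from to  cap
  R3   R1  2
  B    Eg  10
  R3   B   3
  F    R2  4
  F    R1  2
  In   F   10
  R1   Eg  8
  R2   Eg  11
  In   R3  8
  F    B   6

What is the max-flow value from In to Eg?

15

Augment In→F→R2→Eg: bottleneck 4, flow now 4.
Augment In→F→B→Eg: bottleneck 6, flow now 10.
Augment In→R3→B→Eg: bottleneck 3, flow now 13.
Augment In→R3→R1→Eg: bottleneck 2, flow now 15.
No augmenting path remains; maximum flow = 15.
In the residual graph, reachable from In: {In, R3}.
Min-cut edges: In→F (10), R3→B (3), R3→R1 (2); capacity 10 + 3 + 2 = 15.
This cut is saturated, so no flow can exceed 15.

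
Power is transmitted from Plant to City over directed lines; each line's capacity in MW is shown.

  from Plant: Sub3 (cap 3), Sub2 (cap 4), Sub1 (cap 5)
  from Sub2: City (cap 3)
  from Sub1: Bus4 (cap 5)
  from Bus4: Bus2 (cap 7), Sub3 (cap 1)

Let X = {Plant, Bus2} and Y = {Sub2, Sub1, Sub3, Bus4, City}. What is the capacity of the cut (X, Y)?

Edges leaving {Plant, Bus2}: Plant→Sub2 (4), Plant→Sub1 (5), Plant→Sub3 (3).
Cut capacity = 4 + 5 + 3 = 12.

12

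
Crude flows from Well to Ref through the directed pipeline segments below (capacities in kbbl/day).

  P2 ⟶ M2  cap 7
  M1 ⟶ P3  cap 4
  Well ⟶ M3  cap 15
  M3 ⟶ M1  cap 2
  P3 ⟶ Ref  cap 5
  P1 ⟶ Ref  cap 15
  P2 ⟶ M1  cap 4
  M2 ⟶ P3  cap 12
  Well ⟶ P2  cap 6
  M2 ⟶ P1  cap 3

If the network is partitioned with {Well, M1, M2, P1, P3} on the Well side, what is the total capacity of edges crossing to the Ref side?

41

Edges leaving {Well, M1, M2, P1, P3}: Well→M3 (15), Well→P2 (6), P1→Ref (15), P3→Ref (5).
Cut capacity = 15 + 6 + 15 + 5 = 41.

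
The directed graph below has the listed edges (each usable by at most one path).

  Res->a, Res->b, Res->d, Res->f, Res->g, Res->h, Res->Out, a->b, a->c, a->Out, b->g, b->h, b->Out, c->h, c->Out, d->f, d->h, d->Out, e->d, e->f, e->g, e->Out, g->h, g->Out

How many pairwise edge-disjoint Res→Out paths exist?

Assign every edge capacity 1; by Menger, the answer equals the max flow.
Path Res→Out (+1); total 1.
Path Res→a→Out (+1); total 2.
Path Res→b→Out (+1); total 3.
Path Res→d→Out (+1); total 4.
Path Res→g→Out (+1); total 5.
No residual Res→Out path; max flow = 5.
Certifying cut of size 5: {Res→Out, Res→a, Res→b, Res→d, Res→g}.

5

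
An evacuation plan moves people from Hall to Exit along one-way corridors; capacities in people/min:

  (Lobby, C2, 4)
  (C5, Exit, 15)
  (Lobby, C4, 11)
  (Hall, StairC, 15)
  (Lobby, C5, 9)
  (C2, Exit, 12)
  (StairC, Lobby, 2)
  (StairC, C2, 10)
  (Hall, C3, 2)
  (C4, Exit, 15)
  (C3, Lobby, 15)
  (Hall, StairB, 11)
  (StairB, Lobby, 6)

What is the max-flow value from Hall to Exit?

20

Augment Hall→StairC→C2→Exit: bottleneck 10, flow now 10.
Augment Hall→StairB→Lobby→C2→Exit: bottleneck 2, flow now 12.
Augment Hall→StairB→Lobby→C5→Exit: bottleneck 4, flow now 16.
Augment Hall→StairC→Lobby→C5→Exit: bottleneck 2, flow now 18.
Augment Hall→C3→Lobby→C5→Exit: bottleneck 2, flow now 20.
No augmenting path remains; maximum flow = 20.
In the residual graph, reachable from Hall: {Hall, StairB, StairC}.
Min-cut edges: Hall→C3 (2), StairB→Lobby (6), StairC→Lobby (2), StairC→C2 (10); capacity 2 + 6 + 2 + 10 = 20.
This cut is saturated, so no flow can exceed 20.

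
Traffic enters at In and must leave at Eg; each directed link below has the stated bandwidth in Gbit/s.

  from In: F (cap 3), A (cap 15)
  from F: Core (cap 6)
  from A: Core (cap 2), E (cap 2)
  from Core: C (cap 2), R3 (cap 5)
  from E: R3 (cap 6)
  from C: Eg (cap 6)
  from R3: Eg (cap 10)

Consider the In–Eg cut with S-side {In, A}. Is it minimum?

Given cut capacity: 3 + 2 + 2 = 7.
Augment In→F→Core→C→Eg: bottleneck 2, flow now 2.
Augment In→F→Core→R3→Eg: bottleneck 1, flow now 3.
Augment In→A→Core→R3→Eg: bottleneck 2, flow now 5.
Augment In→A→E→R3→Eg: bottleneck 2, flow now 7.
No augmenting path remains; maximum flow = 7.
Cut capacity 7 equals the max flow, so it is a minimum cut.

Yes — it is a minimum cut (capacity 7).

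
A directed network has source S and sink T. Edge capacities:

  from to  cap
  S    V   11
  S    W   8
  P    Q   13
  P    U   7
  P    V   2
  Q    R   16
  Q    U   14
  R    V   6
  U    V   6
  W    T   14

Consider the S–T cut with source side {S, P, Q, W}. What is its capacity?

Edges leaving {S, P, Q, W}: S→V (11), P→U (7), P→V (2), Q→R (16), Q→U (14), W→T (14).
Cut capacity = 11 + 7 + 2 + 16 + 14 + 14 = 64.

64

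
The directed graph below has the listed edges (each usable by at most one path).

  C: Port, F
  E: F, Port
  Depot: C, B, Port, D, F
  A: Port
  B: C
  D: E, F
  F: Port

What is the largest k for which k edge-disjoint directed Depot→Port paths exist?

Assign every edge capacity 1; by Menger, the answer equals the max flow.
Path Depot→Port (+1); total 1.
Path Depot→C→Port (+1); total 2.
Path Depot→F→Port (+1); total 3.
Path Depot→D→E→Port (+1); total 4.
No residual Depot→Port path; max flow = 4.
Certifying cut of size 4: {C→Port, Depot→D, Depot→Port, F→Port}.

4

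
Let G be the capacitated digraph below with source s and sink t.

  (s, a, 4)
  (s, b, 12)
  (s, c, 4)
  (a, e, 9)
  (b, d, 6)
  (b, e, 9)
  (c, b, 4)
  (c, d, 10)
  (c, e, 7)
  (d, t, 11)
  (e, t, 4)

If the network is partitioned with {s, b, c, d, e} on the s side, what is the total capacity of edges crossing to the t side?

19

Edges leaving {s, b, c, d, e}: s→a (4), d→t (11), e→t (4).
Cut capacity = 4 + 11 + 4 = 19.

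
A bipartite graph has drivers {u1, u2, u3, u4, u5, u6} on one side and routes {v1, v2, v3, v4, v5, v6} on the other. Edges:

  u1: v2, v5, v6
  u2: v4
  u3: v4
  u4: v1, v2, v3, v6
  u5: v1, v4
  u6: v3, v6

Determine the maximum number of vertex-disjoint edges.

Unit-capacity flow: source→left, listed edges, right→sink; max matching = max flow.
Augmenting path u1→v2 (+1); matched 1.
Augmenting path u2→v4 (+1); matched 2.
Augmenting path u4→v1 (+1); matched 3.
Augmenting path u6→v3 (+1); matched 4.
Augmenting path u5→v1→u4→v6 (+1); matched 5.
No augmenting path remains; maximum matching = 5.
König certificate: {u1, u4, u5, u6, v4} is a vertex cover of size 5 (every listed pair touches it), so no matching can be larger.

5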